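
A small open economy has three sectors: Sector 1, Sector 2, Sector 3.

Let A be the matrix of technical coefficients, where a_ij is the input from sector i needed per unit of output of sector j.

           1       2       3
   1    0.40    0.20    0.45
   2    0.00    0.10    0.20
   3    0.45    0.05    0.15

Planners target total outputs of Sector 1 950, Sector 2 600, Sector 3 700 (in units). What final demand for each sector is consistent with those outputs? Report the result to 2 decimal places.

d_1 = 135.00, d_2 = 400.00, d_3 = 137.50

I − A =
  [   0.60    -0.20    -0.45]
  [   0.00     0.90    -0.20]
  [  -0.45    -0.05     0.85]
d = (I − A) x:
  d_1 = (+0.60)·950 + (-0.20)·600 + (-0.45)·700 = 135.00
  d_2 = (+0.00)·950 + (+0.90)·600 + (-0.20)·700 = 400.00
  d_3 = (-0.45)·950 + (-0.05)·600 + (+0.85)·700 = 137.50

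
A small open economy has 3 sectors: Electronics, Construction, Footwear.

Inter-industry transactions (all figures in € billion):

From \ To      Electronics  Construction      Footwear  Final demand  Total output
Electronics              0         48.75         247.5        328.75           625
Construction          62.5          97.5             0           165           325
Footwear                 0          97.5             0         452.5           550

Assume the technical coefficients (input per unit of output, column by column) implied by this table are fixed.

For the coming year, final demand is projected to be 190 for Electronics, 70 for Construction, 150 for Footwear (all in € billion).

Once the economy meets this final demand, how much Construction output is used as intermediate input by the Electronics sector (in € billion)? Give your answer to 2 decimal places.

Technical coefficients a_ij = z_ij / X_j:
  a_EE = 0/625 = 0.00, a_CE = 62.5/625 = 0.10, a_FE = 0/625 = 0.00
  a_EC = 48.75/325 = 0.15, a_CC = 97.5/325 = 0.30, a_FC = 97.5/325 = 0.30
  a_EF = 247.5/550 = 0.45, a_CF = 0/550 = 0.00, a_FF = 0/550 = 0.00
I − A =
  [   1.00    -0.15    -0.45]
  [  -0.10     0.70     0.00]
  [   0.00    -0.30     1.00]
Cofactors of I−A, C_ij = (−1)^(i+j)·(minor ij) (rows/columns in the sector order above):
  C_11 = (0.70)(1.00) − (0.00)(-0.30) = 0.7000
  C_12 = −[(-0.10)(1.00) − (0.00)(0.00)] = 0.1000
  C_13 = (-0.10)(-0.30) − (0.70)(0.00) = 0.0300
  C_21 = −[(-0.15)(1.00) − (-0.45)(-0.30)] = 0.2850
  C_22 = (1.00)(1.00) − (-0.45)(0.00) = 1.0000
  C_23 = −[(1.00)(-0.30) − (-0.15)(0.00)] = 0.3000
  C_31 = (-0.15)(0.00) − (-0.45)(0.70) = 0.3150
  C_32 = −[(1.00)(0.00) − (-0.45)(-0.10)] = 0.0450
  C_33 = (1.00)(0.70) − (-0.15)(-0.10) = 0.6850
det(I−A) = Σ_j (I−A)_1j·C_1j = (1.00)(0.7000) + (-0.15)(0.1000) + (-0.45)(0.0300) = 0.6715
adj(I−A) = Cᵀ =
  [ 0.7000   0.2850   0.3150]
  [ 0.1000   1.0000   0.0450]
  [ 0.0300   0.3000   0.6850]
(I − A)⁻¹ = adj(I−A) / det(I−A) ≈
  [   1.0424     0.4244     0.4691]
  [   0.1489     1.4892     0.0670]
  [   0.0447     0.4468     1.0201]
First solve x = (I − A)⁻¹ d = adj(I−A)·d / det(I−A); in particular x_E = (0.7000·190 + 0.2850·70 + 0.3150·150) / 0.6715 = 200.20 / 0.6715 ≈ 298.1385.
Intermediate flow from C to E: z_CE = a_CE · x_E = 0.10 × 200.20 / 0.6715 = 20.02 / 0.6715 ≈ 29.81.

z_CE = 29.81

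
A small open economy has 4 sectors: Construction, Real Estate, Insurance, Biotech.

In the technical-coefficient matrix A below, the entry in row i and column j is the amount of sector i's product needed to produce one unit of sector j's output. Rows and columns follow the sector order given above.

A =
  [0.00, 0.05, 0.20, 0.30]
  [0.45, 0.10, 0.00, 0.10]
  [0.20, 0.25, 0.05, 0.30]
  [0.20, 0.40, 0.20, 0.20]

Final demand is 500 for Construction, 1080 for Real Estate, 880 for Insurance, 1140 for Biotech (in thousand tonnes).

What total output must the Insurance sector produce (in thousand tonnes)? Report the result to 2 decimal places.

I − A =
  [   1.00    -0.05    -0.20    -0.30]
  [  -0.45     0.90     0.00    -0.10]
  [  -0.20    -0.25     0.95    -0.30]
  [  -0.20    -0.40    -0.20     0.80]
Compute the cofactors C_ij = (−1)^(i+j)·(3×3 minor ij) of I−A; the adjugate is their transpose:
adj(I−A) = Cᵀ =
  [ 0.587000   0.228000   0.191000   0.320250]
  [ 0.338000   0.587000   0.123000   0.246250]
  [ 0.339000   0.340000   0.553000   0.377000]
  [ 0.400500   0.435500   0.247500   0.775125]
det(I−A) = Σ_j (I−A)_1j·C_1j = (1.00)(0.587000) + (-0.05)(0.338000) + (-0.20)(0.339000) + (-0.30)(0.400500) = 0.38215
(I − A)⁻¹ = adj(I−A) / det(I−A) ≈
  [   1.5360     0.5966     0.4998     0.8380]
  [   0.8845     1.5360     0.3219     0.6444]
  [   0.8871     0.8897     1.4471     0.9865]
  [   1.0480     1.1396     0.6477     2.0283]
x = (I − A)⁻¹ d = adj(I−A)·d / det(I−A), with det(I−A) = 0.38215:
  x_C = (0.587000·500 + 0.228000·1080 + 0.191000·880 + 0.320250·1140) / 0.38215 = 1072.905 / 0.38215 ≈ 2807.55
  x_R = (0.338000·500 + 0.587000·1080 + 0.123000·880 + 0.246250·1140) / 0.38215 = 1191.925 / 0.38215 ≈ 3119.00
  x_I = (0.339000·500 + 0.340000·1080 + 0.553000·880 + 0.377000·1140) / 0.38215 = 1453.12 / 0.38215 ≈ 3802.49
  x_B = (0.400500·500 + 0.435500·1080 + 0.247500·880 + 0.775125·1140) / 0.38215 = 1772.0325 / 0.38215 ≈ 4637.01

x_I = 3802.49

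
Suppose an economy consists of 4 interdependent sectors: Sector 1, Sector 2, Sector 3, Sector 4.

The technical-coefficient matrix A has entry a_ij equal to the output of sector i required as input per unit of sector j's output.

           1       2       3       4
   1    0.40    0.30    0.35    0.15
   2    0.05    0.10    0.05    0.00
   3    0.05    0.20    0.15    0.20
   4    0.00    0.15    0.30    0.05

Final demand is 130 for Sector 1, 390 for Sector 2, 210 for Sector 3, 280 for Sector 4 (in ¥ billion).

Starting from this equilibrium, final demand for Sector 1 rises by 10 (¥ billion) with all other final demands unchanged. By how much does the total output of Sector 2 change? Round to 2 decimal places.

Δx_2 = 1.10

I − A =
  [   0.60    -0.30    -0.35    -0.15]
  [  -0.05     0.90    -0.05     0.00]
  [  -0.05    -0.20     0.85    -0.20]
  [   0.00    -0.15    -0.30     0.95]
Compute the cofactors C_ij = (−1)^(i+j)·(3×3 minor ij) of I−A; the adjugate is their transpose:
adj(I−A) = Cᵀ =
  [ 0.661750   0.329375   0.355125   0.179250]
  [ 0.039750   0.429625   0.047375   0.016250]
  [ 0.053750   0.147375   0.497625   0.113250]
  [ 0.023250   0.114375   0.164625   0.420250]
det(I−A) = Σ_j (I−A)_1j·C_1j = (0.60)(0.661750) + (-0.30)(0.039750) + (-0.35)(0.053750) + (-0.15)(0.023250) = 0.362825
(I − A)⁻¹ = adj(I−A) / det(I−A) ≈
  [   1.8239     0.9078     0.9788     0.4940]
  [   0.1096     1.1841     0.1306     0.0448]
  [   0.1481     0.4062     1.3715     0.3121]
  [   0.0641     0.3152     0.4537     1.1583]
Δx = (I − A)⁻¹ Δd with Δd having +10 in the Sector 1 component and 0 elsewhere.
So Δx_2 = L_21 · (+10), where L_21 = adj(I−A)_21 / det(I−A) = 0.039750 / 0.362825.
Δx_2 = 0.039750 × (+10) / 0.362825 = 0.3975 / 0.362825 ≈ 1.10.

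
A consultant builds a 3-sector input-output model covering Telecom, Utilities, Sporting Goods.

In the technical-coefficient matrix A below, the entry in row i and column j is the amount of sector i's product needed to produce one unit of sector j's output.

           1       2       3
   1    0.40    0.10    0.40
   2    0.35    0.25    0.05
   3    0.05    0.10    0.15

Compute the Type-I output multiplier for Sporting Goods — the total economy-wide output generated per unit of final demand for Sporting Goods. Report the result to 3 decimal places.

m_3 = 2.777

I − A =
  [   0.60    -0.10    -0.40]
  [  -0.35     0.75    -0.05]
  [  -0.05    -0.10     0.85]
Cofactors of I−A, C_ij = (−1)^(i+j)·(minor ij) (rows/columns in the sector order above):
  C_11 = (0.75)(0.85) − (-0.05)(-0.10) = 0.6325
  C_12 = −[(-0.35)(0.85) − (-0.05)(-0.05)] = 0.3000
  C_13 = (-0.35)(-0.10) − (0.75)(-0.05) = 0.0725
  C_21 = −[(-0.10)(0.85) − (-0.40)(-0.10)] = 0.1250
  C_22 = (0.60)(0.85) − (-0.40)(-0.05) = 0.4900
  C_23 = −[(0.60)(-0.10) − (-0.10)(-0.05)] = 0.0650
  C_31 = (-0.10)(-0.05) − (-0.40)(0.75) = 0.3050
  C_32 = −[(0.60)(-0.05) − (-0.40)(-0.35)] = 0.1700
  C_33 = (0.60)(0.75) − (-0.10)(-0.35) = 0.4150
det(I−A) = Σ_j (I−A)_1j·C_1j = (0.60)(0.6325) + (-0.10)(0.3000) + (-0.40)(0.0725) = 0.3205
adj(I−A) = Cᵀ =
  [ 0.6325   0.1250   0.3050]
  [ 0.3000   0.4900   0.1700]
  [ 0.0725   0.0650   0.4150]
(I − A)⁻¹ = adj(I−A) / det(I−A) ≈
  [   1.9735     0.3900     0.9516]
  [   0.9360     1.5289     0.5304]
  [   0.2262     0.2028     1.2949]
The output multiplier for sector j is the column-j sum of the Leontief inverse (I − A)⁻¹ = adj(I−A) / det(I−A).
Column 3 of adj(I−A): (0.3050, 0.1700, 0.4150); det(I−A) = 0.3205.
m_3 = (0.3050 + 0.1700 + 0.4150) / 0.3205 = 0.89 / 0.3205 ≈ 2.777.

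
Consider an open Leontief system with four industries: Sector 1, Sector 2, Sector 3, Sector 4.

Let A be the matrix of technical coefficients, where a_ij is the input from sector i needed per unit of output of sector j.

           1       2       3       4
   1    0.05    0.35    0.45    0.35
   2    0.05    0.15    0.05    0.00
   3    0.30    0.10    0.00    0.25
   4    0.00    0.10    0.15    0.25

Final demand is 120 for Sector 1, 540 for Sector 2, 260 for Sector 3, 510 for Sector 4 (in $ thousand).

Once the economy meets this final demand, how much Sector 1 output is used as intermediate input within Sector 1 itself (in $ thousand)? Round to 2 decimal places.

I − A =
  [   0.95    -0.35    -0.45    -0.35]
  [  -0.05     0.85    -0.05     0.00]
  [  -0.30    -0.10     1.00    -0.25]
  [   0.00    -0.10    -0.15     0.75]
Compute the cofactors C_ij = (−1)^(i+j)·(3×3 minor ij) of I−A; the adjugate is their transpose:
adj(I−A) = Cᵀ =
  [ 0.600625   0.334625   0.346375   0.395750]
  [ 0.046875   0.559875   0.055125   0.040250]
  [ 0.196250   0.184250   0.590750   0.288500]
  [ 0.045500   0.111500   0.125500   0.663000]
det(I−A) = Σ_j (I−A)_1j·C_1j = (0.95)(0.600625) + (-0.35)(0.046875) + (-0.45)(0.196250) + (-0.35)(0.045500) = 0.44995
(I − A)⁻¹ = adj(I−A) / det(I−A) ≈
  [   1.3349     0.7437     0.7698     0.8795]
  [   0.1042     1.2443     0.1225     0.0895]
  [   0.4362     0.4095     1.3129     0.6412]
  [   0.1011     0.2478     0.2789     1.4735]
First solve x = (I − A)⁻¹ d = adj(I−A)·d / det(I−A); in particular x_1 = (0.600625·120 + 0.334625·540 + 0.346375·260 + 0.395750·510) / 0.44995 = 544.6625 / 0.44995 ≈ 1210.4956.
Intermediate flow from 1 to 1: z_11 = a_11 · x_1 = 0.05 × 544.6625 / 0.44995 = 27.233125 / 0.44995 ≈ 60.52.

z_11 = 60.52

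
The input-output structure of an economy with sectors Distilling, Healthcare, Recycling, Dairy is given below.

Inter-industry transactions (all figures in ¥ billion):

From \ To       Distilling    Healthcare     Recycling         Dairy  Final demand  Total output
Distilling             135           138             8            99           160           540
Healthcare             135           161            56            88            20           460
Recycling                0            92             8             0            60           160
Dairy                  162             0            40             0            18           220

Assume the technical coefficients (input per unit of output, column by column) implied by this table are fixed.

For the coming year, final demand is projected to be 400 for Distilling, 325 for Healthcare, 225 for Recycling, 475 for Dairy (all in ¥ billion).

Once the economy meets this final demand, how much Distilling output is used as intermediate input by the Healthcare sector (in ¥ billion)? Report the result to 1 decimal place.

z_12 = 858.8

Technical coefficients a_ij = z_ij / X_j:
  a_11 = 135/540 = 0.25, a_21 = 135/540 = 0.25, a_31 = 0/540 = 0.00, a_41 = 162/540 = 0.30
  a_12 = 138/460 = 0.30, a_22 = 161/460 = 0.35, a_32 = 92/460 = 0.20, a_42 = 0/460 = 0.00
  a_13 = 8/160 = 0.05, a_23 = 56/160 = 0.35, a_33 = 8/160 = 0.05, a_43 = 40/160 = 0.25
  a_14 = 99/220 = 0.45, a_24 = 88/220 = 0.40, a_34 = 0/220 = 0.00, a_44 = 0/220 = 0.00
I − A =
  [   0.75    -0.30    -0.05    -0.45]
  [  -0.25     0.65    -0.35    -0.40]
  [   0.00    -0.20     0.95     0.00]
  [  -0.30     0.00    -0.25     1.00]
Compute the cofactors C_ij = (−1)^(i+j)·(3×3 minor ij) of I−A; the adjugate is their transpose:
adj(I−A) = Cᵀ =
  [ 0.527500   0.317500   0.240625   0.364375]
  [ 0.351500   0.584250   0.336875   0.391875]
  [ 0.074000   0.123000   0.288750   0.082500]
  [ 0.176750   0.126000   0.144375   0.336875]
det(I−A) = Σ_j (I−A)_1j·C_1j = (0.75)(0.527500) + (-0.30)(0.351500) + (-0.05)(0.074000) + (-0.45)(0.176750) = 0.2069375
(I − A)⁻¹ = adj(I−A) / det(I−A) ≈
  [   2.5491     1.5343     1.1628     1.7608]
  [   1.6986     2.8233     1.6279     1.8937]
  [   0.3576     0.5944     1.3953     0.3987]
  [   0.8541     0.6089     0.6977     1.6279]
First solve x = (I − A)⁻¹ d = adj(I−A)·d / det(I−A); in particular x_2 = (0.351500·400 + 0.584250·325 + 0.336875·225 + 0.391875·475) / 0.2069375 = 592.41875 / 0.2069375 ≈ 2862.791.
Intermediate flow from 1 to 2: z_12 = a_12 · x_2 = 0.30 × 592.41875 / 0.2069375 = 177.725625 / 0.2069375 ≈ 858.8.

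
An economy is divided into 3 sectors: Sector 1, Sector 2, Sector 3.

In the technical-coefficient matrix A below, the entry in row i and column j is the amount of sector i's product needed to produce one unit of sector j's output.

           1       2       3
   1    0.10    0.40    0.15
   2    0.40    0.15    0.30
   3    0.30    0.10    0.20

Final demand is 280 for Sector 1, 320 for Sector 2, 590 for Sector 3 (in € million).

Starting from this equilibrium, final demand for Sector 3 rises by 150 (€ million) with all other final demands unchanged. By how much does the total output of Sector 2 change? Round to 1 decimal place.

Δx_2 = 131.4

I − A =
  [   0.90    -0.40    -0.15]
  [  -0.40     0.85    -0.30]
  [  -0.30    -0.10     0.80]
Cofactors of I−A, C_ij = (−1)^(i+j)·(minor ij) (rows/columns in the sector order above):
  C_11 = (0.85)(0.80) − (-0.30)(-0.10) = 0.6500
  C_12 = −[(-0.40)(0.80) − (-0.30)(-0.30)] = 0.4100
  C_13 = (-0.40)(-0.10) − (0.85)(-0.30) = 0.2950
  C_21 = −[(-0.40)(0.80) − (-0.15)(-0.10)] = 0.3350
  C_22 = (0.90)(0.80) − (-0.15)(-0.30) = 0.6750
  C_23 = −[(0.90)(-0.10) − (-0.40)(-0.30)] = 0.2100
  C_31 = (-0.40)(-0.30) − (-0.15)(0.85) = 0.2475
  C_32 = −[(0.90)(-0.30) − (-0.15)(-0.40)] = 0.3300
  C_33 = (0.90)(0.85) − (-0.40)(-0.40) = 0.6050
det(I−A) = Σ_j (I−A)_1j·C_1j = (0.90)(0.6500) + (-0.40)(0.4100) + (-0.15)(0.2950) = 0.37675
adj(I−A) = Cᵀ =
  [ 0.6500   0.3350   0.2475]
  [ 0.4100   0.6750   0.3300]
  [ 0.2950   0.2100   0.6050]
(I − A)⁻¹ = adj(I−A) / det(I−A) ≈
  [   1.7253     0.8892     0.6569]
  [   1.0883     1.7916     0.8759]
  [   0.7830     0.5574     1.6058]
Δx = (I − A)⁻¹ Δd with Δd having +150 in the Sector 3 component and 0 elsewhere.
So Δx_2 = L_23 · (+150), where L_23 = adj(I−A)_23 / det(I−A) = 0.3300 / 0.37675.
Δx_2 = 0.3300 × (+150) / 0.37675 = 49.50 / 0.37675 ≈ 131.4.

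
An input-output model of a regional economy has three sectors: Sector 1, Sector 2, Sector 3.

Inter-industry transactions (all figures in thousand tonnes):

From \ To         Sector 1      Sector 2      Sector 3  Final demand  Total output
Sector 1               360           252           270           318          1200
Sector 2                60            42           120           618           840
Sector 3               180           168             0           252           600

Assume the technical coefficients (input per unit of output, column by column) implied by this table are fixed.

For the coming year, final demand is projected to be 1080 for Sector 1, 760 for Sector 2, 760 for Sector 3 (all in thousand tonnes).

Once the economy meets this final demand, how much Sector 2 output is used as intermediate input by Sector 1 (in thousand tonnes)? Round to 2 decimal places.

z_21 = 151.52

Technical coefficients a_ij = z_ij / X_j:
  a_11 = 360/1200 = 0.30, a_21 = 60/1200 = 0.05, a_31 = 180/1200 = 0.15
  a_12 = 252/840 = 0.30, a_22 = 42/840 = 0.05, a_32 = 168/840 = 0.20
  a_13 = 270/600 = 0.45, a_23 = 120/600 = 0.20, a_33 = 0/600 = 0.00
I − A =
  [   0.70    -0.30    -0.45]
  [  -0.05     0.95    -0.20]
  [  -0.15    -0.20     1.00]
Cofactors of I−A, C_ij = (−1)^(i+j)·(minor ij) (rows/columns in the sector order above):
  C_11 = (0.95)(1.00) − (-0.20)(-0.20) = 0.9100
  C_12 = −[(-0.05)(1.00) − (-0.20)(-0.15)] = 0.0800
  C_13 = (-0.05)(-0.20) − (0.95)(-0.15) = 0.1525
  C_21 = −[(-0.30)(1.00) − (-0.45)(-0.20)] = 0.3900
  C_22 = (0.70)(1.00) − (-0.45)(-0.15) = 0.6325
  C_23 = −[(0.70)(-0.20) − (-0.30)(-0.15)] = 0.1850
  C_31 = (-0.30)(-0.20) − (-0.45)(0.95) = 0.4875
  C_32 = −[(0.70)(-0.20) − (-0.45)(-0.05)] = 0.1625
  C_33 = (0.70)(0.95) − (-0.30)(-0.05) = 0.6500
det(I−A) = Σ_j (I−A)_1j·C_1j = (0.70)(0.9100) + (-0.30)(0.0800) + (-0.45)(0.1525) = 0.544375
adj(I−A) = Cᵀ =
  [ 0.9100   0.3900   0.4875]
  [ 0.0800   0.6325   0.1625]
  [ 0.1525   0.1850   0.6500]
(I − A)⁻¹ = adj(I−A) / det(I−A) ≈
  [   1.6716     0.7164     0.8955]
  [   0.1470     1.1619     0.2985]
  [   0.2801     0.3398     1.1940]
First solve x = (I − A)⁻¹ d = adj(I−A)·d / det(I−A); in particular x_1 = (0.9100·1080 + 0.3900·760 + 0.4875·760) / 0.544375 = 1649.70 / 0.544375 ≈ 3030.4478.
Intermediate flow from 2 to 1: z_21 = a_21 · x_1 = 0.05 × 1649.70 / 0.544375 = 82.485 / 0.544375 ≈ 151.52.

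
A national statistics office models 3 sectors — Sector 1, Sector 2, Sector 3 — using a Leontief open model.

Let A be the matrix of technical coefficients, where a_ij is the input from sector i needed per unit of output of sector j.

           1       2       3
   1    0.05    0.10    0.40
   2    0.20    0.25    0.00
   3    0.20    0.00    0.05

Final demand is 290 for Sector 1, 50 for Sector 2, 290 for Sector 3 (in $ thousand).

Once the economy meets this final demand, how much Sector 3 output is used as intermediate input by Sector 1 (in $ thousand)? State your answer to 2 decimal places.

z_31 = 99.81

I − A =
  [   0.95    -0.10    -0.40]
  [  -0.20     0.75     0.00]
  [  -0.20     0.00     0.95]
Cofactors of I−A, C_ij = (−1)^(i+j)·(minor ij) (rows/columns in the sector order above):
  C_11 = (0.75)(0.95) − (0.00)(0.00) = 0.7125
  C_12 = −[(-0.20)(0.95) − (0.00)(-0.20)] = 0.1900
  C_13 = (-0.20)(0.00) − (0.75)(-0.20) = 0.1500
  C_21 = −[(-0.10)(0.95) − (-0.40)(0.00)] = 0.0950
  C_22 = (0.95)(0.95) − (-0.40)(-0.20) = 0.8225
  C_23 = −[(0.95)(0.00) − (-0.10)(-0.20)] = 0.0200
  C_31 = (-0.10)(0.00) − (-0.40)(0.75) = 0.3000
  C_32 = −[(0.95)(0.00) − (-0.40)(-0.20)] = 0.0800
  C_33 = (0.95)(0.75) − (-0.10)(-0.20) = 0.6925
det(I−A) = Σ_j (I−A)_1j·C_1j = (0.95)(0.7125) + (-0.10)(0.1900) + (-0.40)(0.1500) = 0.597875
adj(I−A) = Cᵀ =
  [ 0.7125   0.0950   0.3000]
  [ 0.1900   0.8225   0.0800]
  [ 0.1500   0.0200   0.6925]
(I − A)⁻¹ = adj(I−A) / det(I−A) ≈
  [   1.1917     0.1589     0.5018]
  [   0.3178     1.3757     0.1338]
  [   0.2509     0.0335     1.1583]
First solve x = (I − A)⁻¹ d = adj(I−A)·d / det(I−A); in particular x_1 = (0.7125·290 + 0.0950·50 + 0.3000·290) / 0.597875 = 298.375 / 0.597875 ≈ 499.0592.
Intermediate flow from 3 to 1: z_31 = a_31 · x_1 = 0.20 × 298.375 / 0.597875 = 59.675 / 0.597875 ≈ 99.81.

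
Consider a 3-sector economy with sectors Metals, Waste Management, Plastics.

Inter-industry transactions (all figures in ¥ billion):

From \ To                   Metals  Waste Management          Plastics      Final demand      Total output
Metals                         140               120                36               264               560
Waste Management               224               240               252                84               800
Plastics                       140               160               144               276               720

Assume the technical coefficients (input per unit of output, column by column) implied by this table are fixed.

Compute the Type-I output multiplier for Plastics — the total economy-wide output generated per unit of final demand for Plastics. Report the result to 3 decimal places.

m_3 = 2.844

Technical coefficients a_ij = z_ij / X_j:
  a_11 = 140/560 = 0.25, a_21 = 224/560 = 0.40, a_31 = 140/560 = 0.25
  a_12 = 120/800 = 0.15, a_22 = 240/800 = 0.30, a_32 = 160/800 = 0.20
  a_13 = 36/720 = 0.05, a_23 = 252/720 = 0.35, a_33 = 144/720 = 0.20
I − A =
  [   0.75    -0.15    -0.05]
  [  -0.40     0.70    -0.35]
  [  -0.25    -0.20     0.80]
Cofactors of I−A, C_ij = (−1)^(i+j)·(minor ij) (rows/columns in the sector order above):
  C_11 = (0.70)(0.80) − (-0.35)(-0.20) = 0.4900
  C_12 = −[(-0.40)(0.80) − (-0.35)(-0.25)] = 0.4075
  C_13 = (-0.40)(-0.20) − (0.70)(-0.25) = 0.2550
  C_21 = −[(-0.15)(0.80) − (-0.05)(-0.20)] = 0.1300
  C_22 = (0.75)(0.80) − (-0.05)(-0.25) = 0.5875
  C_23 = −[(0.75)(-0.20) − (-0.15)(-0.25)] = 0.1875
  C_31 = (-0.15)(-0.35) − (-0.05)(0.70) = 0.0875
  C_32 = −[(0.75)(-0.35) − (-0.05)(-0.40)] = 0.2825
  C_33 = (0.75)(0.70) − (-0.15)(-0.40) = 0.4650
det(I−A) = Σ_j (I−A)_1j·C_1j = (0.75)(0.4900) + (-0.15)(0.4075) + (-0.05)(0.2550) = 0.293625
adj(I−A) = Cᵀ =
  [ 0.4900   0.1300   0.0875]
  [ 0.4075   0.5875   0.2825]
  [ 0.2550   0.1875   0.4650]
(I − A)⁻¹ = adj(I−A) / det(I−A) ≈
  [   1.6688     0.4427     0.2980]
  [   1.3878     2.0009     0.9621]
  [   0.8685     0.6386     1.5837]
The output multiplier for sector j is the column-j sum of the Leontief inverse (I − A)⁻¹ = adj(I−A) / det(I−A).
Column 3 of adj(I−A): (0.0875, 0.2825, 0.4650); det(I−A) = 0.293625.
m_3 = (0.0875 + 0.2825 + 0.4650) / 0.293625 = 0.835 / 0.293625 ≈ 2.844.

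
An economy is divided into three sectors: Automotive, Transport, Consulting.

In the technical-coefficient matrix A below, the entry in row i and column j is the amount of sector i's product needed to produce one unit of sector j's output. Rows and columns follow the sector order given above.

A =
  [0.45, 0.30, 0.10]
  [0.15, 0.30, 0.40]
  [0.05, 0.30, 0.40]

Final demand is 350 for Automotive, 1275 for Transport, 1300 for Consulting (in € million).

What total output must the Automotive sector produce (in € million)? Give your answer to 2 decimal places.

x_A = 4997.98

I − A =
  [   0.55    -0.30    -0.10]
  [  -0.15     0.70    -0.40]
  [  -0.05    -0.30     0.60]
Cofactors of I−A, C_ij = (−1)^(i+j)·(minor ij) (rows/columns in the sector order above):
  C_11 = (0.70)(0.60) − (-0.40)(-0.30) = 0.3000
  C_12 = −[(-0.15)(0.60) − (-0.40)(-0.05)] = 0.1100
  C_13 = (-0.15)(-0.30) − (0.70)(-0.05) = 0.0800
  C_21 = −[(-0.30)(0.60) − (-0.10)(-0.30)] = 0.2100
  C_22 = (0.55)(0.60) − (-0.10)(-0.05) = 0.3250
  C_23 = −[(0.55)(-0.30) − (-0.30)(-0.05)] = 0.1800
  C_31 = (-0.30)(-0.40) − (-0.10)(0.70) = 0.1900
  C_32 = −[(0.55)(-0.40) − (-0.10)(-0.15)] = 0.2350
  C_33 = (0.55)(0.70) − (-0.30)(-0.15) = 0.3400
det(I−A) = Σ_j (I−A)_1j·C_1j = (0.55)(0.3000) + (-0.30)(0.1100) + (-0.10)(0.0800) = 0.1240
adj(I−A) = Cᵀ =
  [ 0.3000   0.2100   0.1900]
  [ 0.1100   0.3250   0.2350]
  [ 0.0800   0.1800   0.3400]
(I − A)⁻¹ = adj(I−A) / det(I−A) ≈
  [   2.4194     1.6935     1.5323]
  [   0.8871     2.6210     1.8952]
  [   0.6452     1.4516     2.7419]
x = (I − A)⁻¹ d = adj(I−A)·d / det(I−A), with det(I−A) = 0.1240:
  x_A = (0.3000·350 + 0.2100·1275 + 0.1900·1300) / 0.1240 = 619.75 / 0.1240 ≈ 4997.98
  x_T = (0.1100·350 + 0.3250·1275 + 0.2350·1300) / 0.1240 = 758.375 / 0.1240 ≈ 6115.93
  x_C = (0.0800·350 + 0.1800·1275 + 0.3400·1300) / 0.1240 = 699.50 / 0.1240 ≈ 5641.13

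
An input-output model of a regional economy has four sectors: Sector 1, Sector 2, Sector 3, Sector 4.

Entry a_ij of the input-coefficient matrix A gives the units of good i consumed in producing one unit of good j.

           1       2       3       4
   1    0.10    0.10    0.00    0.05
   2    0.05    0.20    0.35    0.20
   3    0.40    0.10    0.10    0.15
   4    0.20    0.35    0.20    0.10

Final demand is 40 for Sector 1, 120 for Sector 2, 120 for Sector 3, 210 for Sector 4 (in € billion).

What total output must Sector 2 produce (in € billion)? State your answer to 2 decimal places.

I − A =
  [   0.90    -0.10     0.00    -0.05]
  [  -0.05     0.80    -0.35    -0.20]
  [  -0.40    -0.10     0.90    -0.15]
  [  -0.20    -0.35    -0.20     0.90]
Compute the cofactors C_ij = (−1)^(i+j)·(3×3 minor ij) of I−A; the adjugate is their transpose:
adj(I−A) = Cᵀ =
  [ 0.507125   0.094750   0.049625   0.057500]
  [ 0.227500   0.689000   0.316500   0.218500]
  [ 0.295125   0.173250   0.567625   0.149500]
  [ 0.266750   0.327500   0.260250   0.598000]
det(I−A) = Σ_j (I−A)_1j·C_1j = (0.90)(0.507125) + (-0.10)(0.227500) + (0.00)(0.295125) + (-0.05)(0.266750) = 0.420325
(I − A)⁻¹ = adj(I−A) / det(I−A) ≈
  [   1.2065     0.2254     0.1181     0.1368]
  [   0.5412     1.6392     0.7530     0.5198]
  [   0.7021     0.4122     1.3504     0.3557]
  [   0.6346     0.7792     0.6192     1.4227]
x = (I − A)⁻¹ d = adj(I−A)·d / det(I−A), with det(I−A) = 0.420325:
  x_1 = (0.507125·40 + 0.094750·120 + 0.049625·120 + 0.057500·210) / 0.420325 = 49.685 / 0.420325 ≈ 118.21
  x_2 = (0.227500·40 + 0.689000·120 + 0.316500·120 + 0.218500·210) / 0.420325 = 175.645 / 0.420325 ≈ 417.88
  x_3 = (0.295125·40 + 0.173250·120 + 0.567625·120 + 0.149500·210) / 0.420325 = 132.105 / 0.420325 ≈ 314.29
  x_4 = (0.266750·40 + 0.327500·120 + 0.260250·120 + 0.598000·210) / 0.420325 = 206.78 / 0.420325 ≈ 491.95

x_2 = 417.88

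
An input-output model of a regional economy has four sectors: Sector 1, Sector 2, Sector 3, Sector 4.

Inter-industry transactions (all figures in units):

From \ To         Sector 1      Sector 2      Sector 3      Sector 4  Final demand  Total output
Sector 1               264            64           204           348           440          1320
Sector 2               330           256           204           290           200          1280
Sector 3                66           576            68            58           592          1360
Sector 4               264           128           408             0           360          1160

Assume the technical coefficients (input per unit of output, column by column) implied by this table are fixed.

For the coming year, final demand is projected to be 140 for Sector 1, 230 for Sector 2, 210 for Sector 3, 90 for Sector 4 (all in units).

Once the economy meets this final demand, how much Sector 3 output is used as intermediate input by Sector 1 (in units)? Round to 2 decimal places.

Technical coefficients a_ij = z_ij / X_j:
  a_11 = 264/1320 = 0.20, a_21 = 330/1320 = 0.25, a_31 = 66/1320 = 0.05, a_41 = 264/1320 = 0.20
  a_12 = 64/1280 = 0.05, a_22 = 256/1280 = 0.20, a_32 = 576/1280 = 0.45, a_42 = 128/1280 = 0.10
  a_13 = 204/1360 = 0.15, a_23 = 204/1360 = 0.15, a_33 = 68/1360 = 0.05, a_43 = 408/1360 = 0.30
  a_14 = 348/1160 = 0.30, a_24 = 290/1160 = 0.25, a_34 = 58/1160 = 0.05, a_44 = 0/1160 = 0.00
I − A =
  [   0.80    -0.05    -0.15    -0.30]
  [  -0.25     0.80    -0.15    -0.25]
  [  -0.05    -0.45     0.95    -0.05]
  [  -0.20    -0.10    -0.30     1.00]
Compute the cofactors C_ij = (−1)^(i+j)·(3×3 minor ij) of I−A; the adjugate is their transpose:
adj(I−A) = Cᵀ =
  [ 0.622250   0.184000   0.204000   0.242875]
  [ 0.294000   0.677500   0.238500   0.269500]
  [ 0.183000   0.341500   0.549500   0.167750]
  [ 0.208750   0.207000   0.229500   0.518875]
det(I−A) = Σ_j (I−A)_1j·C_1j = (0.80)(0.622250) + (-0.05)(0.294000) + (-0.15)(0.183000) + (-0.30)(0.208750) = 0.393025
(I − A)⁻¹ = adj(I−A) / det(I−A) ≈
  [   1.5832     0.4682     0.5191     0.6180]
  [   0.7480     1.7238     0.6068     0.6857]
  [   0.4656     0.8689     1.3981     0.4268]
  [   0.5311     0.5267     0.5839     1.3202]
First solve x = (I − A)⁻¹ d = adj(I−A)·d / det(I−A); in particular x_1 = (0.622250·140 + 0.184000·230 + 0.204000·210 + 0.242875·90) / 0.393025 = 194.13375 / 0.393025 ≈ 493.9476.
Intermediate flow from 3 to 1: z_31 = a_31 · x_1 = 0.05 × 194.13375 / 0.393025 = 9.7066875 / 0.393025 ≈ 24.70.

z_31 = 24.70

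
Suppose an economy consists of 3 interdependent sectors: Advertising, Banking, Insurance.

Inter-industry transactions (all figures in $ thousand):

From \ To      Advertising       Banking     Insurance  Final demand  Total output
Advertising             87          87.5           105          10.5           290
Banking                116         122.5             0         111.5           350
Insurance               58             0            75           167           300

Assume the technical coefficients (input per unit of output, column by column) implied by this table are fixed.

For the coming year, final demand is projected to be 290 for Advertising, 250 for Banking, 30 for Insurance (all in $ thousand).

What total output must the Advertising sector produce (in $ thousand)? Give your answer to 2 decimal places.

Technical coefficients a_ij = z_ij / X_j:
  a_AA = 87/290 = 0.30, a_BA = 116/290 = 0.40, a_IA = 58/290 = 0.20
  a_AB = 87.5/350 = 0.25, a_BB = 122.5/350 = 0.35, a_IB = 0/350 = 0.00
  a_AI = 105/300 = 0.35, a_BI = 0/300 = 0.00, a_II = 75/300 = 0.25
I − A =
  [   0.70    -0.25    -0.35]
  [  -0.40     0.65     0.00]
  [  -0.20     0.00     0.75]
Cofactors of I−A, C_ij = (−1)^(i+j)·(minor ij) (rows/columns in the sector order above):
  C_11 = (0.65)(0.75) − (0.00)(0.00) = 0.4875
  C_12 = −[(-0.40)(0.75) − (0.00)(-0.20)] = 0.3000
  C_13 = (-0.40)(0.00) − (0.65)(-0.20) = 0.1300
  C_21 = −[(-0.25)(0.75) − (-0.35)(0.00)] = 0.1875
  C_22 = (0.70)(0.75) − (-0.35)(-0.20) = 0.4550
  C_23 = −[(0.70)(0.00) − (-0.25)(-0.20)] = 0.0500
  C_31 = (-0.25)(0.00) − (-0.35)(0.65) = 0.2275
  C_32 = −[(0.70)(0.00) − (-0.35)(-0.40)] = 0.1400
  C_33 = (0.70)(0.65) − (-0.25)(-0.40) = 0.3550
det(I−A) = Σ_j (I−A)_1j·C_1j = (0.70)(0.4875) + (-0.25)(0.3000) + (-0.35)(0.1300) = 0.22075
adj(I−A) = Cᵀ =
  [ 0.4875   0.1875   0.2275]
  [ 0.3000   0.4550   0.1400]
  [ 0.1300   0.0500   0.3550]
(I − A)⁻¹ = adj(I−A) / det(I−A) ≈
  [   2.2084     0.8494     1.0306]
  [   1.3590     2.0612     0.6342]
  [   0.5889     0.2265     1.6082]
x = (I − A)⁻¹ d = adj(I−A)·d / det(I−A), with det(I−A) = 0.22075:
  x_A = (0.4875·290 + 0.1875·250 + 0.2275·30) / 0.22075 = 195.075 / 0.22075 ≈ 883.69
  x_B = (0.3000·290 + 0.4550·250 + 0.1400·30) / 0.22075 = 204.95 / 0.22075 ≈ 928.43
  x_I = (0.1300·290 + 0.0500·250 + 0.3550·30) / 0.22075 = 60.85 / 0.22075 ≈ 275.65

x_A = 883.69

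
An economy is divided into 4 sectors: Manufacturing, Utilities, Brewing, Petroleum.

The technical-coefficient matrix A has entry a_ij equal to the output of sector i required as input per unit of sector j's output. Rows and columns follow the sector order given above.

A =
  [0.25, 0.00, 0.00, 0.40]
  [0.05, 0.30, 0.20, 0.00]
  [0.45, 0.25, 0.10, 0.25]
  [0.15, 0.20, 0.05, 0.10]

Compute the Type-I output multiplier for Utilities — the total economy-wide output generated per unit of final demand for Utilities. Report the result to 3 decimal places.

m_2 = 3.024

I − A =
  [   0.75     0.00     0.00    -0.40]
  [  -0.05     0.70    -0.20     0.00]
  [  -0.45    -0.25     0.90    -0.25]
  [  -0.15    -0.20    -0.05     0.90]
Compute the cofactors C_ij = (−1)^(i+j)·(3×3 minor ij) of I−A; the adjugate is their transpose:
adj(I−A) = Cᵀ =
  [ 0.503250   0.077000   0.030000   0.232000]
  [ 0.128375   0.535125   0.124000   0.091500]
  [ 0.323500   0.227250   0.426500   0.262250]
  [ 0.130375   0.144375   0.056250   0.435000]
det(I−A) = Σ_j (I−A)_1j·C_1j = (0.75)(0.503250) + (0.00)(0.128375) + (0.00)(0.323500) + (-0.40)(0.130375) = 0.3252875
(I − A)⁻¹ = adj(I−A) / det(I−A) ≈
  [   1.5471     0.2367     0.0922     0.7132]
  [   0.3947     1.6451     0.3812     0.2813]
  [   0.9945     0.6986     1.3111     0.8062]
  [   0.4008     0.4438     0.1729     1.3373]
The output multiplier for sector j is the column-j sum of the Leontief inverse (I − A)⁻¹ = adj(I−A) / det(I−A).
Column 2 of adj(I−A): (0.077000, 0.535125, 0.227250, 0.144375); det(I−A) = 0.3252875.
m_2 = (0.077000 + 0.535125 + 0.227250 + 0.144375) / 0.3252875 = 0.98375 / 0.3252875 ≈ 3.024.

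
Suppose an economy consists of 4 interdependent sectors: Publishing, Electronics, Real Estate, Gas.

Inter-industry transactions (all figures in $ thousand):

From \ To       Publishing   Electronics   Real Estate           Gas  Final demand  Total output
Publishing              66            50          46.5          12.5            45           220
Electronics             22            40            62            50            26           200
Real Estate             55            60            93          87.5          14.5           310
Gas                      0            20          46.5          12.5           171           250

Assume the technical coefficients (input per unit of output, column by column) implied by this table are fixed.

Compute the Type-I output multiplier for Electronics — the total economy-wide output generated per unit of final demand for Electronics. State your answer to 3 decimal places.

Technical coefficients a_ij = z_ij / X_j:
  a_PP = 66/220 = 0.30, a_EP = 22/220 = 0.10, a_RP = 55/220 = 0.25, a_GP = 0/220 = 0.00
  a_PE = 50/200 = 0.25, a_EE = 40/200 = 0.20, a_RE = 60/200 = 0.30, a_GE = 20/200 = 0.10
  a_PR = 46.5/310 = 0.15, a_ER = 62/310 = 0.20, a_RR = 93/310 = 0.30, a_GR = 46.5/310 = 0.15
  a_PG = 12.5/250 = 0.05, a_EG = 50/250 = 0.20, a_RG = 87.5/250 = 0.35, a_GG = 12.5/250 = 0.05
I − A =
  [   0.70    -0.25    -0.15    -0.05]
  [  -0.10     0.80    -0.20    -0.20]
  [  -0.25    -0.30     0.70    -0.35]
  [   0.00    -0.10    -0.15     0.95]
Compute the cofactors C_ij = (−1)^(i+j)·(3×3 minor ij) of I−A; the adjugate is their transpose:
adj(I−A) = Cᵀ =
  [ 0.403000   0.206875   0.173000   0.128500]
  [ 0.116250   0.391250   0.169000   0.150750]
  [ 0.217000   0.284625   0.493750   0.253250]
  [ 0.046500   0.086125   0.095750   0.285500]
det(I−A) = Σ_j (I−A)_1j·C_1j = (0.70)(0.403000) + (-0.25)(0.116250) + (-0.15)(0.217000) + (-0.05)(0.046500) = 0.2181625
(I − A)⁻¹ = adj(I−A) / det(I−A) ≈
  [   1.8472     0.9483     0.7930     0.5890]
  [   0.5329     1.7934     0.7747     0.6910]
  [   0.9947     1.3046     2.2632     1.1608]
  [   0.2131     0.3948     0.4389     1.3087]
The output multiplier for sector j is the column-j sum of the Leontief inverse (I − A)⁻¹ = adj(I−A) / det(I−A).
Column E of adj(I−A): (0.206875, 0.391250, 0.284625, 0.086125); det(I−A) = 0.2181625.
m_E = (0.206875 + 0.391250 + 0.284625 + 0.086125) / 0.2181625 = 0.968875 / 0.2181625 ≈ 4.441.

m_E = 4.441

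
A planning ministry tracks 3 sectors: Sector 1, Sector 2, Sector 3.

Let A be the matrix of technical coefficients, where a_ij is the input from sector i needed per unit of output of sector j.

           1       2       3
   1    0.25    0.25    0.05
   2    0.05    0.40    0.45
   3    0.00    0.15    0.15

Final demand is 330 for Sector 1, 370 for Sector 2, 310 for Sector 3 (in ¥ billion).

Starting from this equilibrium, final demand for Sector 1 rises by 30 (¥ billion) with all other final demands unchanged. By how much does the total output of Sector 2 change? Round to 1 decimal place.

Δx_2 = 4.0

I − A =
  [   0.75    -0.25    -0.05]
  [  -0.05     0.60    -0.45]
  [   0.00    -0.15     0.85]
Cofactors of I−A, C_ij = (−1)^(i+j)·(minor ij) (rows/columns in the sector order above):
  C_11 = (0.60)(0.85) − (-0.45)(-0.15) = 0.4425
  C_12 = −[(-0.05)(0.85) − (-0.45)(0.00)] = 0.0425
  C_13 = (-0.05)(-0.15) − (0.60)(0.00) = 0.0075
  C_21 = −[(-0.25)(0.85) − (-0.05)(-0.15)] = 0.2200
  C_22 = (0.75)(0.85) − (-0.05)(0.00) = 0.6375
  C_23 = −[(0.75)(-0.15) − (-0.25)(0.00)] = 0.1125
  C_31 = (-0.25)(-0.45) − (-0.05)(0.60) = 0.1425
  C_32 = −[(0.75)(-0.45) − (-0.05)(-0.05)] = 0.3400
  C_33 = (0.75)(0.60) − (-0.25)(-0.05) = 0.4375
det(I−A) = Σ_j (I−A)_1j·C_1j = (0.75)(0.4425) + (-0.25)(0.0425) + (-0.05)(0.0075) = 0.320875
adj(I−A) = Cᵀ =
  [ 0.4425   0.2200   0.1425]
  [ 0.0425   0.6375   0.3400]
  [ 0.0075   0.1125   0.4375]
(I − A)⁻¹ = adj(I−A) / det(I−A) ≈
  [   1.3790     0.6856     0.4441]
  [   0.1325     1.9868     1.0596]
  [   0.0234     0.3506     1.3635]
Δx = (I − A)⁻¹ Δd with Δd having +30 in the Sector 1 component and 0 elsewhere.
So Δx_2 = L_21 · (+30), where L_21 = adj(I−A)_21 / det(I−A) = 0.0425 / 0.320875.
Δx_2 = 0.0425 × (+30) / 0.320875 = 1.275 / 0.320875 ≈ 4.0.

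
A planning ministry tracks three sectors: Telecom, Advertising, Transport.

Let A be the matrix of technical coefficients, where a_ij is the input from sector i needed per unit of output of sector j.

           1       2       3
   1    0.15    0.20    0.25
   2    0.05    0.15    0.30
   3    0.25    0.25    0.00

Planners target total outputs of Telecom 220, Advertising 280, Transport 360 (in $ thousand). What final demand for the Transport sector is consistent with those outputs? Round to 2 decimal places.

d_3 = 235.00

I − A =
  [   0.85    -0.20    -0.25]
  [  -0.05     0.85    -0.30]
  [  -0.25    -0.25     1.00]
d = (I − A) x:
  d_1 = (+0.85)·220 + (-0.20)·280 + (-0.25)·360 = 41.00
  d_2 = (-0.05)·220 + (+0.85)·280 + (-0.30)·360 = 119.00
  d_3 = (-0.25)·220 + (-0.25)·280 + (+1.00)·360 = 235.00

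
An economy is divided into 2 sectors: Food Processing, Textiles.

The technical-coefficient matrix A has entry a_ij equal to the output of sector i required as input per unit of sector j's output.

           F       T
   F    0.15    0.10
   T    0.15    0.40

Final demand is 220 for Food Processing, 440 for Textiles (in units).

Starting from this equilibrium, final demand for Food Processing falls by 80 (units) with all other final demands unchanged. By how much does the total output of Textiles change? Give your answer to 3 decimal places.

Δx_T = -24.242

I − A =
  [   0.85    -0.10]
  [  -0.15     0.60]
det(I−A) = (0.85)(0.60) − (-0.10)(-0.15) = 0.4950
adj(I−A) = [[0.60, 0.10], [0.15, 0.85]]
(I − A)⁻¹ = adj(I−A) / det(I−A) ≈
  [   1.2121     0.2020]
  [   0.3030     1.7172]
Δx = (I − A)⁻¹ Δd with Δd having -80 in the Food Processing component and 0 elsewhere.
So Δx_T = L_TF · (-80), where L_TF = adj(I−A)_TF / det(I−A) = 0.15 / 0.4950.
Δx_T = 0.15 × (-80) / 0.4950 = -12.00 / 0.4950 ≈ -24.242.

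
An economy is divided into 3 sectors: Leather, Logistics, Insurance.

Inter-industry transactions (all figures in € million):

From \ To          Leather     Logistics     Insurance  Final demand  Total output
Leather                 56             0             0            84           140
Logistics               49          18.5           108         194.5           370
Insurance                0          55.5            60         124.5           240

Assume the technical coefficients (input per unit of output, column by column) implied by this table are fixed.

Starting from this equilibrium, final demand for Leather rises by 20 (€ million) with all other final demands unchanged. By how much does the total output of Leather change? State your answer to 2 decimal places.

Technical coefficients a_ij = z_ij / X_j:
  a_11 = 56/140 = 0.40, a_21 = 49/140 = 0.35, a_31 = 0/140 = 0.00
  a_12 = 0/370 = 0.00, a_22 = 18.5/370 = 0.05, a_32 = 55.5/370 = 0.15
  a_13 = 0/240 = 0.00, a_23 = 108/240 = 0.45, a_33 = 60/240 = 0.25
I − A =
  [   0.60     0.00     0.00]
  [  -0.35     0.95    -0.45]
  [   0.00    -0.15     0.75]
Cofactors of I−A, C_ij = (−1)^(i+j)·(minor ij) (rows/columns in the sector order above):
  C_11 = (0.95)(0.75) − (-0.45)(-0.15) = 0.6450
  C_12 = −[(-0.35)(0.75) − (-0.45)(0.00)] = 0.2625
  C_13 = (-0.35)(-0.15) − (0.95)(0.00) = 0.0525
  C_21 = −[(0.00)(0.75) − (0.00)(-0.15)] = 0.0000
  C_22 = (0.60)(0.75) − (0.00)(0.00) = 0.4500
  C_23 = −[(0.60)(-0.15) − (0.00)(0.00)] = 0.0900
  C_31 = (0.00)(-0.45) − (0.00)(0.95) = 0.0000
  C_32 = −[(0.60)(-0.45) − (0.00)(-0.35)] = 0.2700
  C_33 = (0.60)(0.95) − (0.00)(-0.35) = 0.5700
det(I−A) = Σ_j (I−A)_1j·C_1j = (0.60)(0.6450) + (0.00)(0.2625) + (0.00)(0.0525) = 0.3870
adj(I−A) = Cᵀ =
  [ 0.6450   0.0000   0.0000]
  [ 0.2625   0.4500   0.2700]
  [ 0.0525   0.0900   0.5700]
(I − A)⁻¹ = adj(I−A) / det(I−A) ≈
  [   1.6667     0.0000     0.0000]
  [   0.6783     1.1628     0.6977]
  [   0.1357     0.2326     1.4729]
Δx = (I − A)⁻¹ Δd with Δd having +20 in the Leather component and 0 elsewhere.
So Δx_1 = L_11 · (+20), where L_11 = adj(I−A)_11 / det(I−A) = 0.6450 / 0.3870.
Δx_1 = 0.6450 × (+20) / 0.3870 = 12.90 / 0.3870 ≈ 33.33.

Δx_1 = 33.33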